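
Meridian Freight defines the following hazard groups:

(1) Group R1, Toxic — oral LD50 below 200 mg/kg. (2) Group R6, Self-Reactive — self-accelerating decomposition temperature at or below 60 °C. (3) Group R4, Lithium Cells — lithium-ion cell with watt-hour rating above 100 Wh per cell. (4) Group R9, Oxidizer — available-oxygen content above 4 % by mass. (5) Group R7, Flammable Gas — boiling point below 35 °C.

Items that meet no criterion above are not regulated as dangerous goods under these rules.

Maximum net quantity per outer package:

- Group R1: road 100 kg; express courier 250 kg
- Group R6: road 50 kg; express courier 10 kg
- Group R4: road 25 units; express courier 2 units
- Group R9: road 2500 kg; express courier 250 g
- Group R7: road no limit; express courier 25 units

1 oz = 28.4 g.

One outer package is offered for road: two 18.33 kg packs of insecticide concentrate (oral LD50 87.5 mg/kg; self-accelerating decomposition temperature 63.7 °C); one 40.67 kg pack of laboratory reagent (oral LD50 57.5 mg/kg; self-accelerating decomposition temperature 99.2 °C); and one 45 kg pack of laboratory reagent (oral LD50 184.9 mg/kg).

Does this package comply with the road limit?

Oral LD50 87.5 mg/kg meets the Group R1 criterion (Toxic), so the insecticide concentrate is Group R1.
Laboratory reagent: oral LD50 57.5 mg/kg < 200 mg/kg → Group R1 (Toxic).
Laboratory reagent: oral LD50 184.9 mg/kg < 200 mg/kg → Group R1 (Toxic).
Total Group R1: (two 18.33 kg packs = 36.66 kg) + 40.67 kg + 45 kg = 122.33 kg.
122.33 kg exceeds the road limit of 100 kg for Group R1.

No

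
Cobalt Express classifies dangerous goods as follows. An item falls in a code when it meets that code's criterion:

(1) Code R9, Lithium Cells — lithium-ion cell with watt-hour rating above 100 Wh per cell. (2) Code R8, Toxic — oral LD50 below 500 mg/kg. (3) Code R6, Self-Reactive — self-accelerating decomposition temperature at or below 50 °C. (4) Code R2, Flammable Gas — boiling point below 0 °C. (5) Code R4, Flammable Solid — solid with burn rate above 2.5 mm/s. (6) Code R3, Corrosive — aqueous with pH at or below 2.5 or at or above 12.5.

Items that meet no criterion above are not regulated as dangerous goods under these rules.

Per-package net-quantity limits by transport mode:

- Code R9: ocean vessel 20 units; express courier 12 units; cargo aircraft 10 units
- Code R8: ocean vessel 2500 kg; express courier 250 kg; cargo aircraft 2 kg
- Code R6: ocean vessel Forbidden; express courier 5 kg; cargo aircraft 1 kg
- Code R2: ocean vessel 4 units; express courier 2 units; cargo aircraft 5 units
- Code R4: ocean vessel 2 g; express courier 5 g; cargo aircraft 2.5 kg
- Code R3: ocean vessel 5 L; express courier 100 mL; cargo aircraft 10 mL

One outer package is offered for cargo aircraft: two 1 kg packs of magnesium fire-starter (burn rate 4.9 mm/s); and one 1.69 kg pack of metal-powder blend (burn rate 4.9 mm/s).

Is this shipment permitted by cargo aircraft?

Burn rate 4.9 mm/s meets the Code R4 criterion (Flammable Solid), so the magnesium fire-starter is Code R4.
Burn rate 4.9 mm/s meets the Code R4 criterion (Flammable Solid), so the metal-powder blend is Code R4.
Total Code R4: (two 1 kg packs = 2 kg) + 1.69 kg = 3.69 kg.
3.69 kg exceeds the cargo aircraft limit of 2.5 kg for Code R4.

No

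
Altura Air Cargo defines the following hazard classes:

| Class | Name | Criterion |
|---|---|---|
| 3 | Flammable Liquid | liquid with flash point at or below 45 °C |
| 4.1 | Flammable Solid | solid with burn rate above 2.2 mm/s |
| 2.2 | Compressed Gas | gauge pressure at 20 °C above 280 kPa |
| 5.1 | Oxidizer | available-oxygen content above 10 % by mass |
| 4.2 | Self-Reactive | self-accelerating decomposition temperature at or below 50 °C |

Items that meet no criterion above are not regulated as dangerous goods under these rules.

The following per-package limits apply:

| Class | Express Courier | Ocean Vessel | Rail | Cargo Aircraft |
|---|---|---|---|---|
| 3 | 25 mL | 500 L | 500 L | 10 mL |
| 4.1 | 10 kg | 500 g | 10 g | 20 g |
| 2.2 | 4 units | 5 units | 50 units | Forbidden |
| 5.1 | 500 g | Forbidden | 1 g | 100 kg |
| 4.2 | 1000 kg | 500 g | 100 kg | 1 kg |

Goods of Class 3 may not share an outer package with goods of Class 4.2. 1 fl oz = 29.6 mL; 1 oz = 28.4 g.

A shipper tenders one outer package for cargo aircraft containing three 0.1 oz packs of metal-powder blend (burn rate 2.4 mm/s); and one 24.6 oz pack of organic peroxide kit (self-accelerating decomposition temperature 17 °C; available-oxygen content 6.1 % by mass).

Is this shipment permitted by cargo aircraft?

The metal-powder blend has burn rate 2.4 mm/s, which is > 2.2 mm/s, so it is Class 4.1 (Flammable Solid).
With self-accelerating decomposition temperature 17 °C (≤ 50 °C), the organic peroxide kit falls in Class 4.2.
Class 4.1 quantity: three 0.1 oz packs = 8.52 g.
8.52 g is within the cargo aircraft limit of 20 g for Class 4.1.
Class 4.2 quantity: one 24.6 oz pack = 698.64 g.
698.64 g ≤ 1 kg (cargo aircraft limit, Class 4.2) — within limit.
The segregation rule (Class 3 with Class 4.2) does not apply to Class 4.1 with Class 4.2.
Every hazard class is within its cargo aircraft limit and no segregation rule is violated.

Yes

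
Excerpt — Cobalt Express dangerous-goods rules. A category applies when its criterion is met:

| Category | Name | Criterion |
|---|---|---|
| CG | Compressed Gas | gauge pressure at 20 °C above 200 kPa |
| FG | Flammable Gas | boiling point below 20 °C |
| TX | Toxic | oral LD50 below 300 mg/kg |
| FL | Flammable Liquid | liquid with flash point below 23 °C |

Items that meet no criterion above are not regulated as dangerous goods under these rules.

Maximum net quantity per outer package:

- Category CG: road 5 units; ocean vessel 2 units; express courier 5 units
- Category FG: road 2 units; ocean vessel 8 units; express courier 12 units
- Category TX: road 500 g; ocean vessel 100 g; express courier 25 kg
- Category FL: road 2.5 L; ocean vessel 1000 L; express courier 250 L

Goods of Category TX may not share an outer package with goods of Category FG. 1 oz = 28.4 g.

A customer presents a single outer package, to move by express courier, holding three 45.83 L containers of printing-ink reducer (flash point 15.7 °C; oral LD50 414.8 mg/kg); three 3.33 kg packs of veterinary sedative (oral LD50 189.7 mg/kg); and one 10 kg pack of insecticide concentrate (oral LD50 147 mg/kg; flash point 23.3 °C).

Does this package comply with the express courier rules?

With flash point 15.7 °C (< 23 °C), the printing-ink reducer falls in Category FL.
The veterinary sedative has oral LD50 189.7 mg/kg, which is < 300 mg/kg, so it is Category TX (Toxic).
Insecticide concentrate: oral LD50 147 mg/kg < 300 mg/kg → Category TX (Toxic).
Total Category TX: (three 3.33 kg packs = 9.99 kg) + 10 kg = 19.99 kg.
19.99 kg is within the express courier limit of 25 kg for Category TX.
Category FL quantity: three 45.83 L containers = 137.49 L.
137.49 L ≤ 250 L (express courier limit, Category FL) — within limit.
The segregation rule (Category TX with Category FG) does not apply to Category TX with Category FL.
Every hazard category is within its express courier limit and no segregation rule is violated.

Yes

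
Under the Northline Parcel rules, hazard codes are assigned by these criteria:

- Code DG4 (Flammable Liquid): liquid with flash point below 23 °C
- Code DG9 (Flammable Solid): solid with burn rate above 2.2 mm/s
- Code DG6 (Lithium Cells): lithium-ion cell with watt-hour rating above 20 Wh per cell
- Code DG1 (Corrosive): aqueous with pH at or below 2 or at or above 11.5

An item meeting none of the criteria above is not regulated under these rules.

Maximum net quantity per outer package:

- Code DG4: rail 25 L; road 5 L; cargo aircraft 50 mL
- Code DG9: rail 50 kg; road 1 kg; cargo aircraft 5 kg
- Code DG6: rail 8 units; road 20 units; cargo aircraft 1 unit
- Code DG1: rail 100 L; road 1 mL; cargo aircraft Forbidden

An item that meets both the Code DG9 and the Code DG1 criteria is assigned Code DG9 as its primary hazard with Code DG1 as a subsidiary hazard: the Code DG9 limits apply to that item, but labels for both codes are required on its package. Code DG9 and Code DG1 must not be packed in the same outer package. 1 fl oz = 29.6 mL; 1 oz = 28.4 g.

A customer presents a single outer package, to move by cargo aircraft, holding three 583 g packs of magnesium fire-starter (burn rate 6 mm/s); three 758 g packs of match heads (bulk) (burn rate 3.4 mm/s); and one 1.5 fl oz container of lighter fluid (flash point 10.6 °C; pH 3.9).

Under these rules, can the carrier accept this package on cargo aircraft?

The magnesium fire-starter has burn rate 6 mm/s, which is > 2.2 mm/s, so it is Code DG9 (Flammable Solid).
With burn rate 3.4 mm/s (> 2.2 mm/s), the match heads (bulk) fall in Code DG9.
With flash point 10.6 °C (< 23 °C), the lighter fluid falls in Code DG4.
Code DG9 net quantity: (three 583 g packs = 1.749 kg) + (three 758 g packs = 2.274 kg) = 4.023 kg.
That is within the Code DG9 cargo aircraft limit of 5 kg.
Code DG4 quantity: one 1.5 fl oz container = 44.4 mL.
44.4 mL is within the cargo aircraft limit of 50 mL for Code DG4.
The segregation rule (Code DG9 with Code DG1) does not apply to Code DG9 with Code DG4.
Every hazard code is within its cargo aircraft limit and no segregation rule is violated.

Yes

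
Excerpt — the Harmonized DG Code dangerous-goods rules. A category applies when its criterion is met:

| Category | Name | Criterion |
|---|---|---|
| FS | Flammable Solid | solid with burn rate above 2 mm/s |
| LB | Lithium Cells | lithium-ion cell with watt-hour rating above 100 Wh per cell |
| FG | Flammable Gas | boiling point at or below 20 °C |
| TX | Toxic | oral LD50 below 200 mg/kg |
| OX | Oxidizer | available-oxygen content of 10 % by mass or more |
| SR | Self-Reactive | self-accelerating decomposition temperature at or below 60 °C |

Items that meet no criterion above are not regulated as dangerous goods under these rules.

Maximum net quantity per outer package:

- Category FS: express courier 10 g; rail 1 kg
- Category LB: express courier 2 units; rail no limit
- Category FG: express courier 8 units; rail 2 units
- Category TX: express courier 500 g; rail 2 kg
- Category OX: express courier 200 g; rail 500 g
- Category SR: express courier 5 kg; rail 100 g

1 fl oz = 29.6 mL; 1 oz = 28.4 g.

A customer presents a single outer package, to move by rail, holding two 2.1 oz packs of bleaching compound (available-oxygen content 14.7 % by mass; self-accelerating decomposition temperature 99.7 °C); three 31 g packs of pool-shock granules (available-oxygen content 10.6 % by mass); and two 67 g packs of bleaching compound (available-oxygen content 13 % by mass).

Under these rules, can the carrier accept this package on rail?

Bleaching compound: available-oxygen content 14.7 % by mass ≥ 10 % by mass → Category OX (Oxidizer).
Available-oxygen content 10.6 % by mass meets the Category OX criterion (Oxidizer), so the pool-shock granules are Category OX.
Bleaching compound: available-oxygen content 13 % by mass ≥ 10 % by mass → Category OX (Oxidizer).
Total Category OX: (two 2.1 oz packs = 119.28 g) + (three 31 g packs = 93 g) + (two 67 g packs = 134 g) = 346.28 g.
346.28 g is within the rail limit of 500 g for Category OX.

Yes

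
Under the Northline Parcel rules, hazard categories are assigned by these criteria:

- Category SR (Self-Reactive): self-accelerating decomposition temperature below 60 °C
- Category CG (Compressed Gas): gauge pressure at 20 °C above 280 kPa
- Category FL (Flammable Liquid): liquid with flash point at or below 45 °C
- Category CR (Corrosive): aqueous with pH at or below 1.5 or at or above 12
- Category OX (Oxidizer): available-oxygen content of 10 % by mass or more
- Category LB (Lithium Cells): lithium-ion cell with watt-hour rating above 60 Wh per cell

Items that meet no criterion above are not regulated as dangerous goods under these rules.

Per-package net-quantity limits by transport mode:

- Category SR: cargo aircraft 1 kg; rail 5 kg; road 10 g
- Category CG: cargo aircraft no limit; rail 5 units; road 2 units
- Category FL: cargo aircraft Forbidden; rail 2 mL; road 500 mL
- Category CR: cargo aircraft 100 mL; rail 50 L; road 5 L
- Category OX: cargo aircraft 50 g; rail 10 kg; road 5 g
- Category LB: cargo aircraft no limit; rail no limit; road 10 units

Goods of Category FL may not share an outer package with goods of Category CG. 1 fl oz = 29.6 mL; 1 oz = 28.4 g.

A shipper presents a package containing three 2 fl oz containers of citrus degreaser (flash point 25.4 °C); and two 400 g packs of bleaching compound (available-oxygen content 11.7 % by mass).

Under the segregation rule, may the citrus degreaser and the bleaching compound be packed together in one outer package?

Yes

Citrus degreaser: flash point 25.4 °C ≤ 45 °C → Category FL (Flammable Liquid).
The bleaching compound has available-oxygen content 11.7 % by mass, which is ≥ 10 % by mass, so it is Category OX (Oxidizer).
No segregation rule bars Category FL with Category OX.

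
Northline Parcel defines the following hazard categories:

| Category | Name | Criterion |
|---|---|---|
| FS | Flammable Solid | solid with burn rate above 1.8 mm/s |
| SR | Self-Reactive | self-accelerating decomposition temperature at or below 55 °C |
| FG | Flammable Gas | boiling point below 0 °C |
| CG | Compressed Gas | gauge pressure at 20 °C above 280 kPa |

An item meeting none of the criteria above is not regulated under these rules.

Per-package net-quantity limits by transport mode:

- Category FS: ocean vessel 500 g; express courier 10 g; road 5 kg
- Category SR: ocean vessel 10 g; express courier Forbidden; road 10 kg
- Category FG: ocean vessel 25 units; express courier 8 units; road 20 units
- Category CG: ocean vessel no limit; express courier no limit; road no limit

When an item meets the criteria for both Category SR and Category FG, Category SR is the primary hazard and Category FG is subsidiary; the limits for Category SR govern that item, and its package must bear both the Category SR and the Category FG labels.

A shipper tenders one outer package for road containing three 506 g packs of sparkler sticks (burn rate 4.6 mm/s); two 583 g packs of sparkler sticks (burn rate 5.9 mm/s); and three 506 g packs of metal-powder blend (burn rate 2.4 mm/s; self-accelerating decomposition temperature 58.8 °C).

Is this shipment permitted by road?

Yes

Burn rate 4.6 mm/s meets the Category FS criterion (Flammable Solid), so the sparkler sticks are Category FS.
With burn rate 5.9 mm/s (> 1.8 mm/s), the sparkler sticks fall in Category FS.
With burn rate 2.4 mm/s (> 1.8 mm/s), the metal-powder blend falls in Category FS.
Total Category FS: (three 506 g packs = 1.518 kg) + (two 583 g packs = 1.166 kg) + (three 506 g packs = 1.518 kg) = 4.202 kg.
That is within the Category FS road limit of 5 kg.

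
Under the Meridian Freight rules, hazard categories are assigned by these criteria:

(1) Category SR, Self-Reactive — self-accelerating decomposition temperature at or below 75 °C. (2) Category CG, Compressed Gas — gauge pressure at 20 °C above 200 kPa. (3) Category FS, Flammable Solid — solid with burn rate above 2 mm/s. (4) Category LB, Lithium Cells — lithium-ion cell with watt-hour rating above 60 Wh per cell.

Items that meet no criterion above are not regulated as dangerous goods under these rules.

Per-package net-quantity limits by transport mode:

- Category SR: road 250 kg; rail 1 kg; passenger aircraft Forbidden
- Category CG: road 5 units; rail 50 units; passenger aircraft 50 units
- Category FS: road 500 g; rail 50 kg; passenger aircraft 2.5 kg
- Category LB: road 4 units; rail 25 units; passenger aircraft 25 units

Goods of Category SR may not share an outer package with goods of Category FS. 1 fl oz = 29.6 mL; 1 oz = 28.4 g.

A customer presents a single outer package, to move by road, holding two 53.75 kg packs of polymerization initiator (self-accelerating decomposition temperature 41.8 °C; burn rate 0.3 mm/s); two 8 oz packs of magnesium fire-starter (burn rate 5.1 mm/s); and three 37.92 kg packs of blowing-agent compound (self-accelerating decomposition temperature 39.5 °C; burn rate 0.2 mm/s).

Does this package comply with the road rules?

No

Polymerization initiator: self-accelerating decomposition temperature 41.8 °C ≤ 75 °C → Category SR (Self-Reactive).
With burn rate 5.1 mm/s (> 2 mm/s), the magnesium fire-starter falls in Category FS.
Blowing-agent compound: self-accelerating decomposition temperature 39.5 °C ≤ 75 °C → Category SR (Self-Reactive).
Category SR net quantity: (two 53.75 kg packs = 107.5 kg) + (three 37.92 kg packs = 113.76 kg) = 221.26 kg.
221.26 kg is within the road limit of 250 kg for Category SR.
Category FS quantity: two 8 oz packs = 454.4 g.
That is within the Category FS road limit of 500 g.
Category SR and Category FS may not share an outer package.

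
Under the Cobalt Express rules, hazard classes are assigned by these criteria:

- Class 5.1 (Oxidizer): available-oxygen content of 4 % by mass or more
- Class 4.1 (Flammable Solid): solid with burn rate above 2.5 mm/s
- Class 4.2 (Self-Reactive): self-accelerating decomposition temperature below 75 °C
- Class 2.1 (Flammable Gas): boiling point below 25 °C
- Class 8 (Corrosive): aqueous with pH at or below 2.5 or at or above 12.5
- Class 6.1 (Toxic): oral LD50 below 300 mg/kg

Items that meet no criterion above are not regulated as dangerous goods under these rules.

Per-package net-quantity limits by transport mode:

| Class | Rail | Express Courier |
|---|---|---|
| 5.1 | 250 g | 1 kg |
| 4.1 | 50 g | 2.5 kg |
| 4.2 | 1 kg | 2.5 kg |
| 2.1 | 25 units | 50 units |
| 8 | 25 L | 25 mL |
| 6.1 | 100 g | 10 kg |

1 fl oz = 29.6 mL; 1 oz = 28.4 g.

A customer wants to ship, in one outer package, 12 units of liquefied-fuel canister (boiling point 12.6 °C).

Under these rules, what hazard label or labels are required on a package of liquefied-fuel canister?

Boiling point 12.6 °C meets the Class 2.1 criterion (Flammable Gas), so the liquefied-fuel canister is Class 2.1.
Only the Class 2.1 label is required.

Class 2.1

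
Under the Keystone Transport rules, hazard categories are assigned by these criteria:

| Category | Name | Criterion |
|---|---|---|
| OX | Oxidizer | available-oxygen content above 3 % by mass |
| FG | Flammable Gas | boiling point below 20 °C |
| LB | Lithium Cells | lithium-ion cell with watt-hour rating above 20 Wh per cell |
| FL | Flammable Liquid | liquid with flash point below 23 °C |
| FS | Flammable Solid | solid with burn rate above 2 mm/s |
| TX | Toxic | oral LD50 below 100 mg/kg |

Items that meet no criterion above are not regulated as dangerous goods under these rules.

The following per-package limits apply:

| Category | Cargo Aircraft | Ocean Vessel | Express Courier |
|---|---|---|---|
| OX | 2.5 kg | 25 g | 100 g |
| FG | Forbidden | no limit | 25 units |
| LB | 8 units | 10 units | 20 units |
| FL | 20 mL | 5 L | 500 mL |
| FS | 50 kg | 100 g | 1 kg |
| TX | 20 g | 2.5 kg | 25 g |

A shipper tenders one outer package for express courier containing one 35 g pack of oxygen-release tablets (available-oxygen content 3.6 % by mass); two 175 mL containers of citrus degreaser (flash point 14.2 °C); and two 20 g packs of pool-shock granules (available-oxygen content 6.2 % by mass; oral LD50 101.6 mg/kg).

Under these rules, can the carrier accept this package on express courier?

Yes

With available-oxygen content 3.6 % by mass (> 3 % by mass), the oxygen-release tablets fall in Category OX.
Citrus degreaser: flash point 14.2 °C < 23 °C → Category FL (Flammable Liquid).
With available-oxygen content 6.2 % by mass (> 3 % by mass), the pool-shock granules fall in Category OX.
Total Category OX: 35 g + (two 20 g packs = 40 g) = 75 g.
75 g ≤ 100 g (express courier limit, Category OX) — within limit.
Category FL quantity: two 175 mL containers = 350 mL.
That is within the Category FL express courier limit of 500 mL.
Every hazard category is within its express courier limit and no segregation rule is violated.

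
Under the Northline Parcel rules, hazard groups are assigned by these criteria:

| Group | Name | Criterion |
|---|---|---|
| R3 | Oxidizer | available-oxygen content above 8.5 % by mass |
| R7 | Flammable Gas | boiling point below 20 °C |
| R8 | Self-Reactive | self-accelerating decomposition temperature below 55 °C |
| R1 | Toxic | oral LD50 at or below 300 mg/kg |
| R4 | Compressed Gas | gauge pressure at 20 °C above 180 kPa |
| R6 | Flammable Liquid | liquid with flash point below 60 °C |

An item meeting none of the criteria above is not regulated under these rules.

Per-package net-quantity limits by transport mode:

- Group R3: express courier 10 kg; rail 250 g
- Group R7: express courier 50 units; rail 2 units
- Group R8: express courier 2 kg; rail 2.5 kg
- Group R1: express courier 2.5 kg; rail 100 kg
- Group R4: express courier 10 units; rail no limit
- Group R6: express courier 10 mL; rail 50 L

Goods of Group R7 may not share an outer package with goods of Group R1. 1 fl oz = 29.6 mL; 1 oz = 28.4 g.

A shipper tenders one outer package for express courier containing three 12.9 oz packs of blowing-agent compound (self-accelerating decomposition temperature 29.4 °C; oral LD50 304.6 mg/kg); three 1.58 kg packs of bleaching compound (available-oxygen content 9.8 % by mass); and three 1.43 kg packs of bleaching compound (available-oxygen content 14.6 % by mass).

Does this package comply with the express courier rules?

Yes

Blowing-agent compound: self-accelerating decomposition temperature 29.4 °C < 55 °C → Group R8 (Self-Reactive).
Bleaching compound: available-oxygen content 9.8 % by mass > 8.5 % by mass → Group R3 (Oxidizer).
With available-oxygen content 14.6 % by mass (> 8.5 % by mass), the bleaching compound falls in Group R3.
Group R3 net quantity: (three 1.58 kg packs = 4.74 kg) + (three 1.43 kg packs = 4.29 kg) = 9.03 kg.
That is within the Group R3 express courier limit of 10 kg.
Group R8 quantity: three 12.9 oz packs = 1099.08 g.
That is within the Group R8 express courier limit of 2 kg.
The segregation rule (Group R7 with Group R1) does not apply to Group R3 with Group R8.
Every hazard group is within its express courier limit and no segregation rule is violated.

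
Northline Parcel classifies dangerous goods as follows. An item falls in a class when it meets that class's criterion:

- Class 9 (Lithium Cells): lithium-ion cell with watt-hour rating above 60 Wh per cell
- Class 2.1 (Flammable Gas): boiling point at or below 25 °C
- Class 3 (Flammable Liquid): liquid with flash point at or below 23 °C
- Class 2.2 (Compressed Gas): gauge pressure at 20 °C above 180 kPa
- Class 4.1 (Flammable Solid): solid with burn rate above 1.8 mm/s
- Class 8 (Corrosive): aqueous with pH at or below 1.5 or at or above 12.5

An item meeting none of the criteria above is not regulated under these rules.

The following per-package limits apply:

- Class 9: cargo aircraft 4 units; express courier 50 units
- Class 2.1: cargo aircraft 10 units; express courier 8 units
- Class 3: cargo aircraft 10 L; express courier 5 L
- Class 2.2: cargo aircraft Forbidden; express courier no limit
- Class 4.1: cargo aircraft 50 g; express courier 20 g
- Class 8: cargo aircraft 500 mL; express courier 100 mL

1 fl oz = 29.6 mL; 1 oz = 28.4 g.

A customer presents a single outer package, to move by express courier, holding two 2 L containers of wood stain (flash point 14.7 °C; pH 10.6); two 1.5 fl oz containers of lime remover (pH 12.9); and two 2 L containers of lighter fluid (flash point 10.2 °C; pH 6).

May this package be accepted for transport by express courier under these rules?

The wood stain has flash point 14.7 °C, which is ≤ 23 °C, so it is Class 3 (Flammable Liquid).
The lime remover has pH 12.9, which is ≥ 12.5, so it is Class 8 (Corrosive).
Flash point 10.2 °C meets the Class 3 criterion (Flammable Liquid), so the lighter fluid is Class 3.
Class 3 net quantity: (two 2 L containers = 4 L) + (two 2 L containers = 4 L) = 8 L.
8 L > 5 L (express courier limit, Class 3) — over the limit.
Class 8 quantity: two 1.5 fl oz containers = 88.8 mL.
That is within the Class 8 express courier limit of 100 mL.

No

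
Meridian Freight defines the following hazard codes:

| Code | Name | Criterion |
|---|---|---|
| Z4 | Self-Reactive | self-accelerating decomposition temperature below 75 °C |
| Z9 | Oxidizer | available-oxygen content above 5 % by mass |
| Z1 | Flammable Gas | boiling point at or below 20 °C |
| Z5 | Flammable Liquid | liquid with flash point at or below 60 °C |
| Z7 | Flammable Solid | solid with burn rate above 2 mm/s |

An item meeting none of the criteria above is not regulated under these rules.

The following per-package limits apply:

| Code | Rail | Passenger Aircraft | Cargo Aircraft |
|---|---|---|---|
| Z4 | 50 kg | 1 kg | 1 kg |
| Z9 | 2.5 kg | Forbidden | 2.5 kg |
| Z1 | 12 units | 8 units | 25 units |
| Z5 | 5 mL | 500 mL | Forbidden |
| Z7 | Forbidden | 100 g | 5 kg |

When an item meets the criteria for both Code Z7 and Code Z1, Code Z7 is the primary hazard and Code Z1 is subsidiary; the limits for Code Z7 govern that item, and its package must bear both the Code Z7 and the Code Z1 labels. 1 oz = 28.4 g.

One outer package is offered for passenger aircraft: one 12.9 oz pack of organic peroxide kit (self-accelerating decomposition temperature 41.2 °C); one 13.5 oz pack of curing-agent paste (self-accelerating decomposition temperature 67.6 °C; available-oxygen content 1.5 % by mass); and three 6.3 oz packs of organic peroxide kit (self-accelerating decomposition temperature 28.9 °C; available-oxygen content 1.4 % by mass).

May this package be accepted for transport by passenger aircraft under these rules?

No

With self-accelerating decomposition temperature 41.2 °C (< 75 °C), the organic peroxide kit falls in Code Z4.
The curing-agent paste has self-accelerating decomposition temperature 67.6 °C, which is < 75 °C, so it is Code Z4 (Self-Reactive).
Organic peroxide kit: self-accelerating decomposition temperature 28.9 °C < 75 °C → Code Z4 (Self-Reactive).
Code Z4 net quantity: (one 12.9 oz pack = 366.36 g) + (one 13.5 oz pack = 383.4 g) + (three 6.3 oz packs = 536.76 g) = 1286.52 g.
1286.52 g > 1 kg (passenger aircraft limit, Code Z4) — over the limit.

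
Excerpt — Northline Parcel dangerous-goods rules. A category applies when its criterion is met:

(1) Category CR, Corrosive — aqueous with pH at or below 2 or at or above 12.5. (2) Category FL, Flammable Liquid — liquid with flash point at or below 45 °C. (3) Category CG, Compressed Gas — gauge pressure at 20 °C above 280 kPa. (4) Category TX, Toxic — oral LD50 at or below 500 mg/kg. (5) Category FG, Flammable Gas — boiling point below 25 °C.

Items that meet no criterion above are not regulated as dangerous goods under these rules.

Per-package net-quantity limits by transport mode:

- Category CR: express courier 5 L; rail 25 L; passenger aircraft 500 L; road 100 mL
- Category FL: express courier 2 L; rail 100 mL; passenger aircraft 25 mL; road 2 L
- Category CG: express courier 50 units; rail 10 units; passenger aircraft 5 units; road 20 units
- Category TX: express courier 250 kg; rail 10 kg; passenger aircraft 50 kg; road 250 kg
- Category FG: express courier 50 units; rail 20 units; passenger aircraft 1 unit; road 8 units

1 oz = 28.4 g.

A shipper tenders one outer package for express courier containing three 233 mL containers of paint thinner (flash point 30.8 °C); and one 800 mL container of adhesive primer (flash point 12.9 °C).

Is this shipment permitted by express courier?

Yes

The paint thinner has flash point 30.8 °C, which is ≤ 45 °C, so it is Category FL (Flammable Liquid).
Adhesive primer: flash point 12.9 °C ≤ 45 °C → Category FL (Flammable Liquid).
Category FL net quantity: (three 233 mL containers = 699 mL) + 800 mL = 1.499 L.
1.499 L ≤ 2 L (express courier limit, Category FL) — within limit.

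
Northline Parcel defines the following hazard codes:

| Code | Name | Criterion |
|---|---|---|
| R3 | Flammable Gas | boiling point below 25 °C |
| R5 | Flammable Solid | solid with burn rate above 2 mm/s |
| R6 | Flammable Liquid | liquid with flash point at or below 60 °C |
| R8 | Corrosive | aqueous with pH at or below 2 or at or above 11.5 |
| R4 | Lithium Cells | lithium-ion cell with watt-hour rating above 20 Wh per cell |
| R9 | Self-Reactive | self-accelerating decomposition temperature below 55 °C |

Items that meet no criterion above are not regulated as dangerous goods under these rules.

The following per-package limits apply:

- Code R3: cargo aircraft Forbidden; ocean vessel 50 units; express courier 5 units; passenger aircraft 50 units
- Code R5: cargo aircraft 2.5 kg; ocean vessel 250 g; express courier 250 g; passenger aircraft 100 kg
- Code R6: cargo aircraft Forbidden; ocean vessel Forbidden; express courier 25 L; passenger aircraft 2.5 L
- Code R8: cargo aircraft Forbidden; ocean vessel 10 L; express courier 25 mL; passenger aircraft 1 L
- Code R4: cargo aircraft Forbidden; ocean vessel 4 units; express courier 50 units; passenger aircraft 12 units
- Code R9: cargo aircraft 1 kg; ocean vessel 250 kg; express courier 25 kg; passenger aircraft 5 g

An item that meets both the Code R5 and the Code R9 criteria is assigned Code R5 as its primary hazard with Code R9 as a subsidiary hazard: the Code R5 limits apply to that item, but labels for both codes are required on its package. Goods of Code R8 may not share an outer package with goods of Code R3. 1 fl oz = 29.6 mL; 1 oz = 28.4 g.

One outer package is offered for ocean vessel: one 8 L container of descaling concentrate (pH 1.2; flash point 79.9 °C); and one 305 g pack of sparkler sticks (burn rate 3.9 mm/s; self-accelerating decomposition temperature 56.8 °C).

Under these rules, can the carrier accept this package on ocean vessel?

No

Descaling concentrate: pH 1.2 ≤ 2 → Code R8 (Corrosive).
With burn rate 3.9 mm/s (> 2 mm/s), the sparkler sticks fall in Code R5.
Code R8 quantity: 8 L.
8 L ≤ 10 L (ocean vessel limit, Code R8) — within limit.
Code R5 quantity: 305 g.
That exceeds the Code R5 ocean vessel limit of 250 g.
The segregation rule (Code R8 with Code R3) does not apply to Code R8 with Code R5.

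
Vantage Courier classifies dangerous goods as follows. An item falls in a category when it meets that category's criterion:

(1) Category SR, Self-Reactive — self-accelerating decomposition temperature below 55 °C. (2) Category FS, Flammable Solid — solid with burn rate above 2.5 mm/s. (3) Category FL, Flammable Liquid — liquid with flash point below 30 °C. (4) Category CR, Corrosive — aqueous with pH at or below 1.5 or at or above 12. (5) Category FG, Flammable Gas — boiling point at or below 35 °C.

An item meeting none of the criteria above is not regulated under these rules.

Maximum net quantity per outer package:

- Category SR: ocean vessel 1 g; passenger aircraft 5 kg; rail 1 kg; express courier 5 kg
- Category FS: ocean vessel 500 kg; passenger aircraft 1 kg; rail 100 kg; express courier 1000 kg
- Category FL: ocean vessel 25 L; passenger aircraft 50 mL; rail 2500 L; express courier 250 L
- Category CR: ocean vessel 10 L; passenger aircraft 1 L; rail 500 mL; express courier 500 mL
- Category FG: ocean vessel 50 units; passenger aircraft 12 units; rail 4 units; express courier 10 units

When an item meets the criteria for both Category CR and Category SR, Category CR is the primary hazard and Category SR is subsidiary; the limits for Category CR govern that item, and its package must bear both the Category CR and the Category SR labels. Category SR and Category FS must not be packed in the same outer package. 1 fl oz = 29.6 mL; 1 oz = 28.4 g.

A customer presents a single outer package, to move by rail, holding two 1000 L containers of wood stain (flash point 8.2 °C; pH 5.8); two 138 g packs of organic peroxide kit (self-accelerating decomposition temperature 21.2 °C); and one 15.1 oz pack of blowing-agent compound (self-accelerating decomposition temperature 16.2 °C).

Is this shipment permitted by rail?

With flash point 8.2 °C (< 30 °C), the wood stain falls in Category FL.
With self-accelerating decomposition temperature 21.2 °C (< 55 °C), the organic peroxide kit falls in Category SR.
The blowing-agent compound has self-accelerating decomposition temperature 16.2 °C, which is < 55 °C, so it is Category SR (Self-Reactive).
Category SR net quantity: (two 138 g packs = 276 g) + (one 15.1 oz pack = 428.84 g) = 704.84 g.
That is within the Category SR rail limit of 1 kg.
Category FL quantity: two 1000 L containers = 2000 L.
2000 L ≤ 2500 L (rail limit, Category FL) — within limit.
The segregation rule (Category SR with Category FS) does not apply to Category SR with Category FL.
Every hazard category is within its rail limit and no segregation rule is violated.

Yes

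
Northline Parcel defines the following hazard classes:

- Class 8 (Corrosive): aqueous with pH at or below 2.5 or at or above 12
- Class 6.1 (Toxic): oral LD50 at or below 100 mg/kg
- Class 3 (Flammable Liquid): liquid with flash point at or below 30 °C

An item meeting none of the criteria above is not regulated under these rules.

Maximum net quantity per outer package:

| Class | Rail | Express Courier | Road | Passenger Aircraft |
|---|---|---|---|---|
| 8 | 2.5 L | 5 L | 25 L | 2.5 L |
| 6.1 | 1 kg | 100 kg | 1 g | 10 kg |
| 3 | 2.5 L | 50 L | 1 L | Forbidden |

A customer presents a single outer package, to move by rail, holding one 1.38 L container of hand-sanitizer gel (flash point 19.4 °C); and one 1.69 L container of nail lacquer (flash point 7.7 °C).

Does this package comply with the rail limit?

No

With flash point 19.4 °C (≤ 30 °C), the hand-sanitizer gel falls in Class 3.
With flash point 7.7 °C (≤ 30 °C), the nail lacquer falls in Class 3.
Class 3 net quantity: 1.38 L + 1.69 L = 3.07 L.
3.07 L > 2.5 L (rail limit, Class 3) — over the limit.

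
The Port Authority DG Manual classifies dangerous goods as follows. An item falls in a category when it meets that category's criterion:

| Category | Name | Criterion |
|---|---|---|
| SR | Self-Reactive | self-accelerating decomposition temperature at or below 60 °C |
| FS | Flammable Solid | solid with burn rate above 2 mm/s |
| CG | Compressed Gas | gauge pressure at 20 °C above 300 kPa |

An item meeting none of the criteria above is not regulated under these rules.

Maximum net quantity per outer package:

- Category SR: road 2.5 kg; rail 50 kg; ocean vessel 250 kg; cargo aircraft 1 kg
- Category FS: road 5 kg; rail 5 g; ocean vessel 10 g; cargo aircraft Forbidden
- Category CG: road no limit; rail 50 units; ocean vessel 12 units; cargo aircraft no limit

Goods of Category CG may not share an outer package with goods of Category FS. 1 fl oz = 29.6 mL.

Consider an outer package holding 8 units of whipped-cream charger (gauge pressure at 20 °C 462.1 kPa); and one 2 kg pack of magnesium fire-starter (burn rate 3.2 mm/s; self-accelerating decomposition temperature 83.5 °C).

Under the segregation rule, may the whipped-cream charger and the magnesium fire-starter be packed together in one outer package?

No

With gauge pressure at 20 °C 462.1 kPa (> 300 kPa), the whipped-cream charger falls in Category CG.
Burn rate 3.2 mm/s meets the Category FS criterion (Flammable Solid), so the magnesium fire-starter is Category FS.
Category CG and Category FS may not share an outer package.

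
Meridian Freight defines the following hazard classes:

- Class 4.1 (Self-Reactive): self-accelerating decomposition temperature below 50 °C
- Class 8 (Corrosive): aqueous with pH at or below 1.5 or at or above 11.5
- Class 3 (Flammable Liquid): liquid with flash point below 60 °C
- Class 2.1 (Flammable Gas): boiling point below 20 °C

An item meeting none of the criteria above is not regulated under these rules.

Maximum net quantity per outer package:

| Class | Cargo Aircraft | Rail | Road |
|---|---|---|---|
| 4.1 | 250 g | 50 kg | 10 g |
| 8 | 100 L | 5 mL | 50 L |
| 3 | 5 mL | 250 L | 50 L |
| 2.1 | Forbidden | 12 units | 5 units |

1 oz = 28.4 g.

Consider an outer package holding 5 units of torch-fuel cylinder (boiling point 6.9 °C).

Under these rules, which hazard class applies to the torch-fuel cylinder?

Class 2.1

Boiling point 6.9 °C meets the Class 2.1 criterion (Flammable Gas), so the torch-fuel cylinder is Class 2.1.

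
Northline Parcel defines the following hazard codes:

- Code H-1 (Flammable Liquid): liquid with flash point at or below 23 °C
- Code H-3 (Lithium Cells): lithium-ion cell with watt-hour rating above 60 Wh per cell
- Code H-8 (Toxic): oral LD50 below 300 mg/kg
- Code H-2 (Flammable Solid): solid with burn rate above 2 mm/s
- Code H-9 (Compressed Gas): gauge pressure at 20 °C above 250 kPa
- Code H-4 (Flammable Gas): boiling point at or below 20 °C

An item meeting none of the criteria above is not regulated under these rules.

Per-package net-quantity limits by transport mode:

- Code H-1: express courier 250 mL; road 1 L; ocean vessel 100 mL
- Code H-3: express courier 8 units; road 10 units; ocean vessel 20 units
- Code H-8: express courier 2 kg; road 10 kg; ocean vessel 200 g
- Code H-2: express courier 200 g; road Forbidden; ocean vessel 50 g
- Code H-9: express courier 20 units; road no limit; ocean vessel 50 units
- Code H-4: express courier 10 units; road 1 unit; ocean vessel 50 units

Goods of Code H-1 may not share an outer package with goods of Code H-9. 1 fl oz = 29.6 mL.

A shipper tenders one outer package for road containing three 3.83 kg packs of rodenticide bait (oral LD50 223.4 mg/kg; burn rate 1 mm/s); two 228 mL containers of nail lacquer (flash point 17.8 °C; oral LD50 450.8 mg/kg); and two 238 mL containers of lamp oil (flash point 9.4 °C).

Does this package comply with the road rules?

No

Rodenticide bait: oral LD50 223.4 mg/kg < 300 mg/kg → Code H-8 (Toxic).
The nail lacquer has flash point 17.8 °C, which is ≤ 23 °C, so it is Code H-1 (Flammable Liquid).
The lamp oil has flash point 9.4 °C, which is ≤ 23 °C, so it is Code H-1 (Flammable Liquid).
Code H-1 net quantity: (two 228 mL containers = 456 mL) + (two 238 mL containers = 476 mL) = 932 mL.
932 mL is within the road limit of 1 L for Code H-1.
Code H-8 quantity: three 3.83 kg packs = 11.49 kg.
11.49 kg exceeds the road limit of 10 kg for Code H-8.
The segregation rule (Code H-1 with Code H-9) does not apply to Code H-1 with Code H-8.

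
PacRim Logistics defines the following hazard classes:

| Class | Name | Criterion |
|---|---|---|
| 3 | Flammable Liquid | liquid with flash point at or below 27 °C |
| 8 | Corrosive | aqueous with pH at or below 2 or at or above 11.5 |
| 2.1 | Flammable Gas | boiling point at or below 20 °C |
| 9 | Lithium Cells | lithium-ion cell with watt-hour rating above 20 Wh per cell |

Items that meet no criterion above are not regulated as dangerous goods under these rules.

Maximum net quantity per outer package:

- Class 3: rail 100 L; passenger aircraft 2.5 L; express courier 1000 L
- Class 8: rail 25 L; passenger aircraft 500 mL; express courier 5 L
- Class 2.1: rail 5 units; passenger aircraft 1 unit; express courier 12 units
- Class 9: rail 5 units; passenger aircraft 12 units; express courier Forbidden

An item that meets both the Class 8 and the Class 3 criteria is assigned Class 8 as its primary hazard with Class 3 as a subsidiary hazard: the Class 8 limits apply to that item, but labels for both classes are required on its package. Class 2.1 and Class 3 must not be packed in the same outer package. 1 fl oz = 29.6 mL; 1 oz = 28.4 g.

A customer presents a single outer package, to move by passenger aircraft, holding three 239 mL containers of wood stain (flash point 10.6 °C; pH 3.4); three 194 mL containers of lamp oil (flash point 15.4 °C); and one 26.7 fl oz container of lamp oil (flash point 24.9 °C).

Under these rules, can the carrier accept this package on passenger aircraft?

Yes

Wood stain: flash point 10.6 °C ≤ 27 °C → Class 3 (Flammable Liquid).
With flash point 15.4 °C (≤ 27 °C), the lamp oil falls in Class 3.
With flash point 24.9 °C (≤ 27 °C), the lamp oil falls in Class 3.
Class 3 net quantity: (three 239 mL containers = 717 mL) + (three 194 mL containers = 582 mL) + (one 26.7 fl oz container = 790.32 mL) = 2089.32 mL.
That is within the Class 3 passenger aircraft limit of 2.5 L.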